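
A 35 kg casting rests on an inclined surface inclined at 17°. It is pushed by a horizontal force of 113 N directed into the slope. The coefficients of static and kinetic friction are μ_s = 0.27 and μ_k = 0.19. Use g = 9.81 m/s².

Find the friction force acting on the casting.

Normal direction: N = m g cos θ + P sin θ = 361.4 N.
Along the incline, the net driving force (taking up-slope positive) is P cos θ − m g sin θ = 108.1 − 100.4 = 7.677 N, so equilibrium requires friction f = -7.677 N (down-slope).
Maximum static friction: μ_s N = 0.27 × 361.4 = 97.57 N.
Since 7.677 N is within the 97.57 N limit, the casting stays put and friction is exactly 7.68 N.

f ≈ 7.68 N (down the incline)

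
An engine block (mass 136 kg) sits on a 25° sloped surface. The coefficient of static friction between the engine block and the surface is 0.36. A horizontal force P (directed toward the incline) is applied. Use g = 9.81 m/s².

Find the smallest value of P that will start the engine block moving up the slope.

P ≈ 1320 N

At impending motion up the slope, friction acts down-slope at its limit: f = μ_s N.
Perpendicular to the incline: N = m g cos θ + P sin θ.
Along the incline: P cos θ = m g sin θ + μ_s N = m g sin θ + μ_s (m g cos θ + P sin θ).
Solving, P (cos θ − μ_s sin θ) = m g (sin θ + μ_s cos θ), so P = 136×9.81×(sin 25° + 0.36 cos 25°)/(cos 25° − 0.36 sin 25°) = 1330×0.7489/0.7542 = 1320 N.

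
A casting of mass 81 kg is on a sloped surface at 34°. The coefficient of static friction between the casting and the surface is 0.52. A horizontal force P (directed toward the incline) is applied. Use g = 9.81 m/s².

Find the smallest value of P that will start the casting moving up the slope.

P ≈ 1460 N

At impending motion up the slope, friction acts down-slope at its limit: f = μ_s N.
Perpendicular to the incline: N = m g cos θ + P sin θ.
Along the incline: P cos θ = m g sin θ + μ_s N = m g sin θ + μ_s (m g cos θ + P sin θ).
Solving, P (cos θ − μ_s sin θ) = m g (sin θ + μ_s cos θ), so P = 81×9.81×(sin 34° + 0.52 cos 34°)/(cos 34° − 0.52 sin 34°) = 795×0.9903/0.5383 = 1460 N.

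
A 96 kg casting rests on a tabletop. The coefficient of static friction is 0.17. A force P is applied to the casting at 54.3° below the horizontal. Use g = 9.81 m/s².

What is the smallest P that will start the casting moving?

N = m g + P sin α (the push presses the casting into the tabletop).
At impending slip, P cos α = μ_s N = μ_s (m g + P sin α).
Solving: P (cos α − μ_s sin α) = μ_s m g → P = 0.17×942/(cos 54.3° − 0.17 sin 54.3°) = 160/0.4455 = 359 N.

P ≈ 359 N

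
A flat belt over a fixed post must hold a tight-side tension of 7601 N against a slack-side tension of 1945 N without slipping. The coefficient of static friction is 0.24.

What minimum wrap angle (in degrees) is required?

T₂/T₁ = e^{μβ} → β = ln(T₂/T₁)/μ.
β = ln(7601/1945)/0.24 = 1.363/0.24 = 5.679 rad.
In degrees: β = 5.679 × 180/π = 325°.

β_min ≈ 325°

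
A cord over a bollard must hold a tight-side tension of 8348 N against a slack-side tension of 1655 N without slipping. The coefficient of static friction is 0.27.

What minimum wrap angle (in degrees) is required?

β_min ≈ 343°

T₂/T₁ = e^{μβ} → β = ln(T₂/T₁)/μ.
β = ln(8348/1655)/0.27 = 1.618/0.27 = 5.993 rad.
In degrees: β = 5.993 × 180/π = 343°.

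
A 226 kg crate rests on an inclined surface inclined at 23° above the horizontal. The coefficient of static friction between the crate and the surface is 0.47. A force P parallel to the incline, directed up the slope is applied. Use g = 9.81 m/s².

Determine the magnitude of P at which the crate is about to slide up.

At impending motion up the slope, friction acts down-slope at its limit: f = μ_s N.
P is parallel to the surface, so N = m g cos θ = 2040 N.
Along the incline: P = m g sin θ + μ_s N = 866 + 0.47×2040 = 1830 N.

P ≈ 1830 N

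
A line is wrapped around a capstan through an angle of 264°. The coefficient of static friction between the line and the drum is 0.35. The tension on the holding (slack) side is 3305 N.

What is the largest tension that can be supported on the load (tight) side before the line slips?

At impending slip the capstan equation gives T₂/T₁ = e^{μβ} with β in radians.
β = 264° × π/180 = 4.608 rad.
e^{μβ} = e^{0.35×4.608} = 5.016.
T₂ = T₁ · e^{μβ} = 3305 × 5.016 = 16600 N.

T_max ≈ 16600 N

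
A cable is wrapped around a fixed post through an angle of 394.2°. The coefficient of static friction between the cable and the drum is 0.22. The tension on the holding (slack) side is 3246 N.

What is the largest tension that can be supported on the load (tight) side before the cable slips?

At impending slip the capstan equation gives T₂/T₁ = e^{μβ} with β in radians.
β = 394.2° × π/180 = 6.88 rad.
e^{μβ} = e^{0.22×6.88} = 4.543.
T₂ = T₁ · e^{μβ} = 3246 × 4.543 = 14700 N.

T_max ≈ 14700 N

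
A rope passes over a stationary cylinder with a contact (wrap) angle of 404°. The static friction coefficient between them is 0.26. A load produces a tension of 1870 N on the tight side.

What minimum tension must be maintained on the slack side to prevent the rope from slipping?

Capstan equation at impending slip: T_tight/T_slack = e^{μβ}.
β = 404° = 7.051 rad; e^{μβ} = e^{0.26×7.051} = 6.254.
T_slack = T_tight / e^{μβ} = 1870 / 6.254 = 299 N.

T_min ≈ 299 N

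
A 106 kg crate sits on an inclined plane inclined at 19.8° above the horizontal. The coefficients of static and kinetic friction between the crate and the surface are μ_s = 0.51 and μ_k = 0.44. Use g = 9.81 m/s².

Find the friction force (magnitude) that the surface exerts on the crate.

f ≈ 352 N (up the incline)

The normal reaction is N = m g cos θ = 978.4 N.
Along the slope the weight component is m g sin θ = 352.2 N; friction must supply exactly this, acting up-slope.
Static friction can supply at most μ_s N = 499 N.
Since |352.2| ≤ 499 N, the crate remains in static equilibrium and friction takes exactly the required value.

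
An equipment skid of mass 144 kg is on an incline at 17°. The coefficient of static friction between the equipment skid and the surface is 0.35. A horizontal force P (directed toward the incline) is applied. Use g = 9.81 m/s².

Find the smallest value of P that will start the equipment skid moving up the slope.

At impending motion up the slope, friction acts down-slope at its limit: f = μ_s N.
Perpendicular to the incline: N = m g cos θ + P sin θ.
Along the incline: P cos θ = m g sin θ + μ_s N = m g sin θ + μ_s (m g cos θ + P sin θ).
Solving, P (cos θ − μ_s sin θ) = m g (sin θ + μ_s cos θ), so P = 144×9.81×(sin 17° + 0.35 cos 17°)/(cos 17° − 0.35 sin 17°) = 1410×0.6271/0.854 = 1040 N.

P ≈ 1040 N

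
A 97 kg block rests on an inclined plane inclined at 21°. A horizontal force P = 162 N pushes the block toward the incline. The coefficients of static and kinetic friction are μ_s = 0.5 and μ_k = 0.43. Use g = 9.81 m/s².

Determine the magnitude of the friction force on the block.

f ≈ 190 N (up the incline)

Resolve perpendicular to the incline: N = m g cos θ + P sin θ = 97×9.81×cos 21° + 162×sin 21° = 946.4 N.
Parallel to the incline: P cos θ − m g sin θ = 151.2 − 341 = -189.8 N; the friction needed to balance this is 189.8 N acting up the slope.
Maximum static friction: μ_s N = 0.5 × 946.4 = 473.2 N.
Since 189.8 N is within the 473.2 N limit, the block stays put and friction is exactly 190 N.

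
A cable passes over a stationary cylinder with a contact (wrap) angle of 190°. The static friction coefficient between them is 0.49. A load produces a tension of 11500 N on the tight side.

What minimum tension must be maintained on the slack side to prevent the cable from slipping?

Capstan equation at impending slip: T_tight/T_slack = e^{μβ}.
β = 190° = 3.316 rad; e^{μβ} = e^{0.49×3.316} = 5.078.
T_slack = T_tight / e^{μβ} = 11500 / 5.078 = 2260 N.

T_min ≈ 2260 N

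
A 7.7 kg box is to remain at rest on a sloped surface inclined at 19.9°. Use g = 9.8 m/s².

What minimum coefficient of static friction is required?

μ_s,min ≈ 0.362

At the slip threshold m g sin θ = μ_s m g cos θ, so μ_s,min = tan θ.
μ_s,min = tan 19.9° = 0.362.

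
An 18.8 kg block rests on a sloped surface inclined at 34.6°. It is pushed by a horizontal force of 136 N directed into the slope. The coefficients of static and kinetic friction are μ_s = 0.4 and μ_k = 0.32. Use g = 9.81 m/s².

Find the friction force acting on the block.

f ≈ 7.22 N (down the incline)

Normal direction: N = m g cos θ + P sin θ = 229 N.
Along the incline, the net driving force (taking up-slope positive) is P cos θ − m g sin θ = 111.9 − 104.7 = 7.22 N, so equilibrium requires friction f = -7.22 N (down-slope).
Maximum static friction: μ_s N = 0.4 × 229 = 91.61 N.
Since 7.22 N is within the 91.61 N limit, the block stays put and friction is exactly 7.22 N.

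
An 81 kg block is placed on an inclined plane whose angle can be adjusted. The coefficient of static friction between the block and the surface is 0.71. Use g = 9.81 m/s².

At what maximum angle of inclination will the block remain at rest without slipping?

θ_max ≈ 35.4°

At the slip threshold, m g sin θ = μ_s · m g cos θ, so tan θ = μ_s.
θ_max = arctan(0.71) = 35.4°.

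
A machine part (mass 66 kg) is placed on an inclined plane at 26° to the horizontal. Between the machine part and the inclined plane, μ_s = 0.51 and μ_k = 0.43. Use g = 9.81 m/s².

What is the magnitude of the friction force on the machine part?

f ≈ 284 N (up the incline)

Perpendicular to the surface, N = m g cos θ = 66·9.81·cos 26° = 581.9 N.
For equilibrium along the incline, friction must balance the weight component: f = m g sin θ = 283.8 N up the slope.
The static-friction ceiling is μ_s N = 0.51 × 581.9 = 296.8 N.
Since |283.8| ≤ 296.8 N, static friction is sufficient; f equals the required value, not μ_s N.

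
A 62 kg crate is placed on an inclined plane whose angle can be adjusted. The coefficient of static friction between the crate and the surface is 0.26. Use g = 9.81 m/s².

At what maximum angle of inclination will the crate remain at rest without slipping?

θ_max ≈ 14.6°

At the slip threshold, m g sin θ = μ_s · m g cos θ, so tan θ = μ_s.
θ_max = arctan(0.26) = 14.6°.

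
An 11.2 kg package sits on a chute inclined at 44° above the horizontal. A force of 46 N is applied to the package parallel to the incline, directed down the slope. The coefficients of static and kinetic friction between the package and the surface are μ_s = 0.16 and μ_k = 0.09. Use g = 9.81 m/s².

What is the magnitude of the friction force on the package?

f ≈ 7.11 N (up the incline)

The normal reaction is N = m g cos θ = 79.04 N.
Parallel to the incline, ΣF = 0 gives f = m g sin θ + P = 76.32 + 46 = 122.3 N (up-slope positive).
Maximum static friction available: μ_s N = 0.16 × 79.04 = 12.65 N.
Since |122.3| > 12.65 N, static friction cannot hold it; the package slides down the incline and kinetic friction applies: f = μ_k N = 0.09 × 79.04 = 7.11 N.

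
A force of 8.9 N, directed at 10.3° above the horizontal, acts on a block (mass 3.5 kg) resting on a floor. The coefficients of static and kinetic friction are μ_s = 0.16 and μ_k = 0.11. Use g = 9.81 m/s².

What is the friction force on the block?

f ≈ 3.6 N

N = m g − P sin α = 34.34 − 8.9×sin 10.3° = 32.74 N.
Horizontally, friction must balance P cos α = 8.757 N.
μ_s N = 0.16 × 32.74 = 5.239 N.
The required friction exceeds μ_s N, so the block moves and f = μ_k N = 3.6 N.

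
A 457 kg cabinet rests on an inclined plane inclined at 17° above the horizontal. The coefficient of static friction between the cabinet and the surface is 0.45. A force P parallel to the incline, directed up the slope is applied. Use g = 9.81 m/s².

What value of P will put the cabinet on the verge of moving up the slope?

P ≈ 3240 N

At impending motion up the slope, friction acts down-slope at its limit: f = μ_s N.
P is parallel to the surface, so N = m g cos θ = 4290 N.
Along the incline: P = m g sin θ + μ_s N = 1310 + 0.45×4290 = 3240 N.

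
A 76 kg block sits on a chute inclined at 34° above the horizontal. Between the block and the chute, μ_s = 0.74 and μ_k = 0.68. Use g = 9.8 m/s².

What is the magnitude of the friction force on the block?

f ≈ 416 N (up the incline)

Perpendicular to the surface, N = m g cos θ = 76·9.8·cos 34° = 617.5 N.
For equilibrium along the incline, friction must balance the weight component: f = m g sin θ = 416.5 N up the slope.
Static friction can supply at most μ_s N = 456.9 N.
Since |416.5| ≤ 456.9 N, static friction is sufficient; f equals the required value, not μ_s N.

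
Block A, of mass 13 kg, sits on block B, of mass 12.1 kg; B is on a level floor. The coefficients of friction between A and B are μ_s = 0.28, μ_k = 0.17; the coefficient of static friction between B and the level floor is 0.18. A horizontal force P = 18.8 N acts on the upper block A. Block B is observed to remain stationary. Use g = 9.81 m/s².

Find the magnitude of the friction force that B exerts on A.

f ≈ 18.8 N

Between the blocks, N₁ = m_A g = 127.5 N.
So the A–B interface can sustain at most μ_s N₁ = 35.71 N of static friction.
P = 18.8 N is within that limit, so A and B move together (both at rest); the A–B friction is simply f₁ = P = 18.8 N.
B experiences an equal 18.8 N forward from A (third law). B is in equilibrium, so the floor supplies f₂ = 18.8 N of static friction (limit μ_s(m_A+m_B)g = 44.32 N, not exceeded).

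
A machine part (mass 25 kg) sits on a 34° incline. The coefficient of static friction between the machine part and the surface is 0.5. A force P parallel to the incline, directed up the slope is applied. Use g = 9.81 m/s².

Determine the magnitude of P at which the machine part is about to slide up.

P ≈ 239 N

At impending motion up the slope, friction acts down-slope at its limit: f = μ_s N.
P is parallel to the surface, so N = m g cos θ = 203 N.
Along the incline: P = m g sin θ + μ_s N = 137 + 0.5×203 = 239 N.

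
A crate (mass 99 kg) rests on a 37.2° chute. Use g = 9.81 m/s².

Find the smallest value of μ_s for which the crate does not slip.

At the slip threshold m g sin θ = μ_s m g cos θ, so μ_s,min = tan θ.
μ_s,min = tan 37.2° = 0.759.

μ_s,min ≈ 0.759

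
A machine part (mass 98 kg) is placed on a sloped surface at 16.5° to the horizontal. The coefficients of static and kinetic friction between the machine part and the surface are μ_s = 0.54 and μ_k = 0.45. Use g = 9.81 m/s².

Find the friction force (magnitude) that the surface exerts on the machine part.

The normal reaction is N = m g cos θ = 921.8 N.
Along the slope the weight component is m g sin θ = 273 N; friction must supply exactly this, acting up-slope.
The static-friction ceiling is μ_s N = 0.54 × 921.8 = 497.8 N.
Since |273| ≤ 497.8 N, the machine part remains in static equilibrium and friction takes exactly the required value.

f ≈ 273 N (up the incline)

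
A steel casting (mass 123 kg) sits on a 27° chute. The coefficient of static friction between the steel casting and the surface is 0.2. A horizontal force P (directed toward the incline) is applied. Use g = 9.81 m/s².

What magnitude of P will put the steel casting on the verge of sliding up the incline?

P ≈ 953 N

At impending motion up the slope, friction acts down-slope at its limit: f = μ_s N.
Perpendicular to the incline: N = m g cos θ + P sin θ.
Along the incline: P cos θ = m g sin θ + μ_s N = m g sin θ + μ_s (m g cos θ + P sin θ).
Solving, P (cos θ − μ_s sin θ) = m g (sin θ + μ_s cos θ), so P = 123×9.81×(sin 27° + 0.2 cos 27°)/(cos 27° − 0.2 sin 27°) = 1210×0.6322/0.8002 = 953 N.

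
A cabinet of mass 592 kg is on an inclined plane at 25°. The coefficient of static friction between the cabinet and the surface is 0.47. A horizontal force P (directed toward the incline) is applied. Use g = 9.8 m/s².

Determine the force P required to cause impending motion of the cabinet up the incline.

P ≈ 6960 N

At impending motion up the slope, friction acts down-slope at its limit: f = μ_s N.
Perpendicular to the incline: N = m g cos θ + P sin θ.
Along the incline: P cos θ = m g sin θ + μ_s N = m g sin θ + μ_s (m g cos θ + P sin θ).
Solving, P (cos θ − μ_s sin θ) = m g (sin θ + μ_s cos θ), so P = 592×9.8×(sin 25° + 0.47 cos 25°)/(cos 25° − 0.47 sin 25°) = 5800×0.8486/0.7077 = 6960 N.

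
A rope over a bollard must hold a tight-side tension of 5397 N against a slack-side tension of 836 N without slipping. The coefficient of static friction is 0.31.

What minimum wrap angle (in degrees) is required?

T₂/T₁ = e^{μβ} → β = ln(T₂/T₁)/μ.
β = ln(5397/836)/0.31 = 1.865/0.31 = 6.016 rad.
In degrees: β = 6.016 × 180/π = 345°.

β_min ≈ 345°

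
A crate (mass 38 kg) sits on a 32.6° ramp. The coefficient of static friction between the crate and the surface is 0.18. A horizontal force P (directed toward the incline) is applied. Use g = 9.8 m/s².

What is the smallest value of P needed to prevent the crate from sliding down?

P_min ≈ 153 N

The crate tends to slide down (tan θ > μ_s), so at the point of impending slip friction acts up-slope at its limit: f = μ_s N.
Perpendicular to the incline: N = m g cos θ + P sin θ.
Along the incline: P cos θ + μ_s N = m g sin θ, i.e. P cos θ + μ_s (m g cos θ + P sin θ) = m g sin θ.
Solving, P (cos θ + μ_s sin θ) = m g (sin θ − μ_s cos θ), so P = 372×0.3871/0.9394 = 153 N.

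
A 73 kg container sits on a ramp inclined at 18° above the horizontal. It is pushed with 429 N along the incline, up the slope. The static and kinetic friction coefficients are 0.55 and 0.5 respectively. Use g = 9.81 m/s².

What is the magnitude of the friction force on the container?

f ≈ 208 N (down the incline)

Normal force: N = m g cos θ = 73 × 9.81 × cos 18° = 681.1 N.
The friction needed for equilibrium is m g sin θ − P = 221.3 − 429 = -207.7 N, measured positive up-slope.
Static friction can supply at most μ_s N = 374.6 N.
Since |-207.7| ≤ 374.6 N, the container remains in static equilibrium and friction takes exactly the required value.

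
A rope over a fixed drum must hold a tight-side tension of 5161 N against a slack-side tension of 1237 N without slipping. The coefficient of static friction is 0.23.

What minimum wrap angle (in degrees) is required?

β_min ≈ 356°

T₂/T₁ = e^{μβ} → β = ln(T₂/T₁)/μ.
β = ln(5161/1237)/0.23 = 1.428/0.23 = 6.211 rad.
In degrees: β = 6.211 × 180/π = 356°.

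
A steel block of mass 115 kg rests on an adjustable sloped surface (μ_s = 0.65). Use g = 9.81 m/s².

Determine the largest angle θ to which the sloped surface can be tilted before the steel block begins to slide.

At the slip threshold, m g sin θ = μ_s · m g cos θ, so tan θ = μ_s.
θ_max = arctan(0.65) = 33°.

θ_max ≈ 33°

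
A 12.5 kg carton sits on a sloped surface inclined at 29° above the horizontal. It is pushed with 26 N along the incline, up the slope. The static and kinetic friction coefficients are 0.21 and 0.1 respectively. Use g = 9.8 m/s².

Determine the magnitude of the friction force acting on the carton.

Perpendicular to the surface, N = m g cos θ = 12.5·9.8·cos 29° = 107.1 N.
The friction needed for equilibrium is m g sin θ − P = 59.39 − 26 = 33.39 N, measured positive up-slope.
Static friction can supply at most μ_s N = 22.5 N.
|33.39| exceeds 22.5 N, so the carton slips down-slope; friction is kinetic, f = μ_k N = 0.1×107.1 = 10.7 N.

f ≈ 10.7 N (up the incline)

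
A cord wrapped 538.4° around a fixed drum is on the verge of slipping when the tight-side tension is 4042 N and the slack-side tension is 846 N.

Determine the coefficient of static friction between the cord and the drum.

T₂/T₁ = e^{μβ} → μ = ln(T₂/T₁)/β.
β = 538.4° = 9.397 rad.
μ = ln(4042/846)/9.397 = ln(4.778)/9.397 = 0.166.

μ ≈ 0.166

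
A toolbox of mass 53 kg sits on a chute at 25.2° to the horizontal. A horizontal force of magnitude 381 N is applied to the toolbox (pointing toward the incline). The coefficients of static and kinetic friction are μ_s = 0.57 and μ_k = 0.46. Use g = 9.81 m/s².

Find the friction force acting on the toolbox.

f ≈ 123 N (down the incline)

Normal direction: N = m g cos θ + P sin θ = 632.7 N.
Parallel to the incline: P cos θ − m g sin θ = 344.7 − 221.4 = 123.4 N; the friction needed to balance this is 123.4 N acting down the slope.
The limit of static friction is μ_s N = 360.6 N.
Since 123.4 N is within the 360.6 N limit, the toolbox stays put and friction is exactly 123 N.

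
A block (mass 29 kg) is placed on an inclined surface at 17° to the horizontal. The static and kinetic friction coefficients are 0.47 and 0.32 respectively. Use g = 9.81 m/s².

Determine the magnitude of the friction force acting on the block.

f ≈ 83.2 N (up the incline)

Perpendicular to the surface, N = m g cos θ = 29·9.81·cos 17° = 272.1 N.
For equilibrium along the incline, friction must balance the weight component: f = m g sin θ = 83.18 N up the slope.
The static-friction ceiling is μ_s N = 0.47 × 272.1 = 127.9 N.
Since |83.18| ≤ 127.9 N, no slip — friction simply equals what equilibrium demands.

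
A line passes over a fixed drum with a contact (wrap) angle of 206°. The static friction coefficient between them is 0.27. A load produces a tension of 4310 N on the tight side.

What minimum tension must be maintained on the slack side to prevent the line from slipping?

T_min ≈ 1630 N

Capstan equation at impending slip: T_tight/T_slack = e^{μβ}.
β = 206° = 3.595 rad; e^{μβ} = e^{0.27×3.595} = 2.64.
T_slack = T_tight / e^{μβ} = 4310 / 2.64 = 1630 N.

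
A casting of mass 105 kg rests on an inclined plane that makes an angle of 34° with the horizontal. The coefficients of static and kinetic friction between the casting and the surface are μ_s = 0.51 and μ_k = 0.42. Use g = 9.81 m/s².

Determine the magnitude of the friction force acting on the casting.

The normal reaction is N = m g cos θ = 854 N.
For equilibrium along the incline, friction must balance the weight component: f = m g sin θ = 576 N up the slope.
The static-friction ceiling is μ_s N = 0.51 × 854 = 435.5 N.
|576| exceeds 435.5 N, so the casting slips down-slope; friction is kinetic, f = μ_k N = 0.42×854 = 359 N.

f ≈ 359 N (up the incline)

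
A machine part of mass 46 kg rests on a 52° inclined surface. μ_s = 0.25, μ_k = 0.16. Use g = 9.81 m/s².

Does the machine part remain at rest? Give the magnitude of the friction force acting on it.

f ≈ 44.5 N

N = m g cos θ = 278 N.
Down-slope weight component: m g sin θ = 356 N.
μ_s N = 69.5 N.
356 > 69.5 N, so it slides; kinetic friction f = μ_k N = 0.16×278 = 44.5 N.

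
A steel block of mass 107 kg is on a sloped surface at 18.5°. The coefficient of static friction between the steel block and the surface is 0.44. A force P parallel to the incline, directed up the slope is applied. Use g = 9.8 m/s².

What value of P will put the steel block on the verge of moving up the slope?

At impending motion up the slope, friction acts down-slope at its limit: f = μ_s N.
P is parallel to the surface, so N = m g cos θ = 994 N.
Along the incline: P = m g sin θ + μ_s N = 333 + 0.44×994 = 770 N.

P ≈ 770 N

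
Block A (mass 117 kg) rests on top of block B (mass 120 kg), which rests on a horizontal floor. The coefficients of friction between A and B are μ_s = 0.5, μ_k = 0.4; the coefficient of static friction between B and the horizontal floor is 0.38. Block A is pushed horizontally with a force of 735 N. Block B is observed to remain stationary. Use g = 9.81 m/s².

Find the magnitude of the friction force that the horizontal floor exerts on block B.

Between the blocks, N₁ = m_A g = 1148 N.
So the A–B interface can sustain at most μ_s N₁ = 573.9 N of static friction.
P = 735 N exceeds that limit, so A slips over B and the interface friction becomes kinetic: f₁ = μ_k N₁ = 0.4×1148 = 459 N.
By Newton's third law B feels 459 N forward from A. With B stationary, the floor's static friction on B balances it: f₂ = 459 N (well within μ_s(m_A+m_B)g = 883.5 N).

f ≈ 459 N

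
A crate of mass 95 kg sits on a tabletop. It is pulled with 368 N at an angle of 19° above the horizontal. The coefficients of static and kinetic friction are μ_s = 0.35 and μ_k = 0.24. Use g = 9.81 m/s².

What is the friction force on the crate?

f ≈ 195 N

The vertical component of P reduces the normal force: N = m g − P sin α = 932 − 119.8 = 812.1 N.
For equilibrium, f = P cos α = 368×cos 19° = 348 N.
The static-friction limit is μ_s N = 284.2 N.
The required friction exceeds μ_s N, so the crate moves and f = μ_k N = 195 N.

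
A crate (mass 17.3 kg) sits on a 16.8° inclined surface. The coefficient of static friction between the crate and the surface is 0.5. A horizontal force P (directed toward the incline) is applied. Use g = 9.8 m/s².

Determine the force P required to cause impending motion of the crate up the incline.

P ≈ 160 N

At impending motion up the slope, friction acts down-slope at its limit: f = μ_s N.
Perpendicular to the incline: N = m g cos θ + P sin θ.
Along the incline: P cos θ = m g sin θ + μ_s N = m g sin θ + μ_s (m g cos θ + P sin θ).
Solving, P (cos θ − μ_s sin θ) = m g (sin θ + μ_s cos θ), so P = 17.3×9.8×(sin 16.8° + 0.5 cos 16.8°)/(cos 16.8° − 0.5 sin 16.8°) = 170×0.7677/0.8128 = 160 N.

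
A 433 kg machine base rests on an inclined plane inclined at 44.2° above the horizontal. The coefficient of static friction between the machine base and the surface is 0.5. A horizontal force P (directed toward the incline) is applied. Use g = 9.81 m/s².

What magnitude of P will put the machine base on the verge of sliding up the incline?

P ≈ 12200 N

At impending motion up the slope, friction acts down-slope at its limit: f = μ_s N.
Perpendicular to the incline: N = m g cos θ + P sin θ.
Along the incline: P cos θ = m g sin θ + μ_s N = m g sin θ + μ_s (m g cos θ + P sin θ).
Solving, P (cos θ − μ_s sin θ) = m g (sin θ + μ_s cos θ), so P = 433×9.81×(sin 44.2° + 0.5 cos 44.2°)/(cos 44.2° − 0.5 sin 44.2°) = 4250×1.056/0.3683 = 12200 N.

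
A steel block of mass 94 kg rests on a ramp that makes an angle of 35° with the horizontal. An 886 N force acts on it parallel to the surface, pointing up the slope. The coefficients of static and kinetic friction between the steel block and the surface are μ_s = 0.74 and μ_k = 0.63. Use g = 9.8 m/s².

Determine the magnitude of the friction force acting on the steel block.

Perpendicular to the surface, N = m g cos θ = 94·9.8·cos 35° = 754.6 N.
For equilibrium along the incline the friction force must supply f = m g sin θ − P = 528.4 − 886 = -357.6 N (positive meaning up-slope).
Static friction can supply at most μ_s N = 558.4 N.
Since |-357.6| ≤ 558.4 N, no slip — friction simply equals what equilibrium demands.

f ≈ 358 N (down the incline)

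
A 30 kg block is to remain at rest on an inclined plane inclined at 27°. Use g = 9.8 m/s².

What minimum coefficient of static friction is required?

At the slip threshold m g sin θ = μ_s m g cos θ, so μ_s,min = tan θ.
μ_s,min = tan 27° = 0.51.

μ_s,min ≈ 0.51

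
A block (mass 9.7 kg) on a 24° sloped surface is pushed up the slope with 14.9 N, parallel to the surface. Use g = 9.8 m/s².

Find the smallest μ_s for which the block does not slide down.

N = m g cos θ = 86.84 N.
Friction must make up the shortfall along the incline: f = m g sin θ − P = 38.66 − 14.9 = 23.76 N.
At the threshold f = μ_s N, so μ_s,min = 23.76/86.84 = 0.274.

μ_s,min ≈ 0.274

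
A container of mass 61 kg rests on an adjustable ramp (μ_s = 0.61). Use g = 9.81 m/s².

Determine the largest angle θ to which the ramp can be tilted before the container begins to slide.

θ_max ≈ 31.4°

At the slip threshold, m g sin θ = μ_s · m g cos θ, so tan θ = μ_s.
θ_max = arctan(0.61) = 31.4°.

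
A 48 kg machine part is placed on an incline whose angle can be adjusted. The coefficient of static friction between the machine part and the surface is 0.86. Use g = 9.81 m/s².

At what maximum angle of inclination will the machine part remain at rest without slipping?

θ_max ≈ 40.7°

At the slip threshold, m g sin θ = μ_s · m g cos θ, so tan θ = μ_s.
θ_max = arctan(0.86) = 40.7°.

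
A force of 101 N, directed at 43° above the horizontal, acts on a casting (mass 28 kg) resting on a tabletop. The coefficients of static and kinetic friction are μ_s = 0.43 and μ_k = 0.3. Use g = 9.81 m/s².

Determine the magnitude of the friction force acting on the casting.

f ≈ 73.9 N

The vertical component of P reduces the normal force: N = m g − P sin α = 274.7 − 68.88 = 205.8 N.
For equilibrium, f = P cos α = 101×cos 43° = 73.87 N.
The static-friction limit is μ_s N = 88.49 N.
Since 73.87 N does not exceed the limit, the casting stays at rest and f = 73.9 N.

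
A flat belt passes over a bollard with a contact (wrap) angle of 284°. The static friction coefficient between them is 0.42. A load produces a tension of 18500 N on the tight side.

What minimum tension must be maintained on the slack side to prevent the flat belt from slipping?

T_min ≈ 2310 N

Capstan equation at impending slip: T_tight/T_slack = e^{μβ}.
β = 284° = 4.957 rad; e^{μβ} = e^{0.42×4.957} = 8.019.
T_slack = T_tight / e^{μβ} = 18500 / 8.019 = 2310 N.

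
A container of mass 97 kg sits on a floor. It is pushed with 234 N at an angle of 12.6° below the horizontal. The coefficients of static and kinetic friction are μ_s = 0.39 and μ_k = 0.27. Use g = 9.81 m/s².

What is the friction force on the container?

Vertical equilibrium gives N = m g + P sin α = 1003 N.
For equilibrium, f = P cos α = 234×cos 12.6° = 228.4 N.
The static-friction limit is μ_s N = 391 N.
228.4 ≤ 391 N → static; friction equals the required 228 N.

f ≈ 228 N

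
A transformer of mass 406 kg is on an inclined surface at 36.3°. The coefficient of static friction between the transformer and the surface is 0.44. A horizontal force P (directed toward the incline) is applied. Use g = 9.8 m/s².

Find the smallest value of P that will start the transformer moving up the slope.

P ≈ 6910 N

At impending motion up the slope, friction acts down-slope at its limit: f = μ_s N.
Perpendicular to the incline: N = m g cos θ + P sin θ.
Along the incline: P cos θ = m g sin θ + μ_s N = m g sin θ + μ_s (m g cos θ + P sin θ).
Solving, P (cos θ − μ_s sin θ) = m g (sin θ + μ_s cos θ), so P = 406×9.8×(sin 36.3° + 0.44 cos 36.3°)/(cos 36.3° − 0.44 sin 36.3°) = 3980×0.9466/0.5454 = 6910 N.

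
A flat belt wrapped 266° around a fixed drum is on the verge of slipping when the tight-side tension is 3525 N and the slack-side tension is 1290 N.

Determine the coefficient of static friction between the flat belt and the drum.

T₂/T₁ = e^{μβ} → μ = ln(T₂/T₁)/β.
β = 266° = 4.643 rad.
μ = ln(3525/1290)/4.643 = ln(2.733)/4.643 = 0.217.

μ ≈ 0.217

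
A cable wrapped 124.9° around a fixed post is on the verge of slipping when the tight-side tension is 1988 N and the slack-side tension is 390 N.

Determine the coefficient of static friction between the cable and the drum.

μ ≈ 0.747

T₂/T₁ = e^{μβ} → μ = ln(T₂/T₁)/β.
β = 124.9° = 2.18 rad.
μ = ln(1988/390)/2.18 = ln(5.097)/2.18 = 0.747.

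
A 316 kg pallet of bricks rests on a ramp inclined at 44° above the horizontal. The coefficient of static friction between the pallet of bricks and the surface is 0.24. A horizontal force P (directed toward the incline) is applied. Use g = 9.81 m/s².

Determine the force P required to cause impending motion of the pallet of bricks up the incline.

At impending motion up the slope, friction acts down-slope at its limit: f = μ_s N.
Perpendicular to the incline: N = m g cos θ + P sin θ.
Along the incline: P cos θ = m g sin θ + μ_s N = m g sin θ + μ_s (m g cos θ + P sin θ).
Solving, P (cos θ − μ_s sin θ) = m g (sin θ + μ_s cos θ), so P = 316×9.81×(sin 44° + 0.24 cos 44°)/(cos 44° − 0.24 sin 44°) = 3100×0.8673/0.5526 = 4870 N.

P ≈ 4870 N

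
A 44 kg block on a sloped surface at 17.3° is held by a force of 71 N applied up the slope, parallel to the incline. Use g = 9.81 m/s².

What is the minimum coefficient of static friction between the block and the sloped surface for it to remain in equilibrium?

N = m g cos θ = 412.1 N.
Friction must make up the shortfall along the incline: f = m g sin θ − P = 128.4 − 71 = 57.36 N.
At the threshold f = μ_s N, so μ_s,min = 57.36/412.1 = 0.139.

μ_s,min ≈ 0.139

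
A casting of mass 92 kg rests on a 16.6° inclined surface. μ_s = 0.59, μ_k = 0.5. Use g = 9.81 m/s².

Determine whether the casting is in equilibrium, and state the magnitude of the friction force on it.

f ≈ 258 N

N = m g cos θ = 865 N.
Down-slope weight component: m g sin θ = 258 N.
μ_s N = 510 N.
258 ≤ 510 N, so it stays put; friction = 258 N.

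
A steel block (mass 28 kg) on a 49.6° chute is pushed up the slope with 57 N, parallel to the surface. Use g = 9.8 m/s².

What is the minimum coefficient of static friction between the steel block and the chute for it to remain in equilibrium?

N = m g cos θ = 177.8 N.
Friction must make up the shortfall along the incline: f = m g sin θ − P = 209 − 57 = 152 N.
At the threshold f = μ_s N, so μ_s,min = 152/177.8 = 0.854.

μ_s,min ≈ 0.854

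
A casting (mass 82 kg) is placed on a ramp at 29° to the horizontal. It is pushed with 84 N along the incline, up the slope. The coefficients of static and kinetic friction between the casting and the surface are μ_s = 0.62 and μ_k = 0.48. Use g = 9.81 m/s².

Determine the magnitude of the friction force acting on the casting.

Perpendicular to the surface, N = m g cos θ = 82·9.81·cos 29° = 703.6 N.
Parallel to the incline, ΣF = 0 gives f = m g sin θ − P = 390 − 84 = 306 N (up-slope positive).
Static friction can supply at most μ_s N = 436.2 N.
Since |306| ≤ 436.2 N, the casting remains in static equilibrium and friction takes exactly the required value.

f ≈ 306 N (up the incline)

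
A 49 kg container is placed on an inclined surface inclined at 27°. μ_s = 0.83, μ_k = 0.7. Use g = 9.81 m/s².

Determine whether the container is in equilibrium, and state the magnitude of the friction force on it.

N = m g cos θ = 428 N.
Down-slope weight component: m g sin θ = 218 N.
μ_s N = 355 N.
218 ≤ 355 N, so it stays put; friction = 218 N.

f ≈ 218 N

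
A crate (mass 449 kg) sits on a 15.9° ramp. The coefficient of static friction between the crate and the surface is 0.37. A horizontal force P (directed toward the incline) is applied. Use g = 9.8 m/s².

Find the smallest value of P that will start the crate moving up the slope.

At impending motion up the slope, friction acts down-slope at its limit: f = μ_s N.
Perpendicular to the incline: N = m g cos θ + P sin θ.
Along the incline: P cos θ = m g sin θ + μ_s N = m g sin θ + μ_s (m g cos θ + P sin θ).
Solving, P (cos θ − μ_s sin θ) = m g (sin θ + μ_s cos θ), so P = 449×9.8×(sin 15.9° + 0.37 cos 15.9°)/(cos 15.9° − 0.37 sin 15.9°) = 4400×0.6298/0.8604 = 3220 N.

P ≈ 3220 N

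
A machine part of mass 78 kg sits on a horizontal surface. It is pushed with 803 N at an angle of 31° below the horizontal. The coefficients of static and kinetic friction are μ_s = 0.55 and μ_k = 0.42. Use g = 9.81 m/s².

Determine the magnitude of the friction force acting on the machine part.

N = m g + P sin α = 765.2 + 803×sin 31° = 1179 N.
The horizontal driving force is P cos α = 688.3 N, so equilibrium needs friction f = 688.3 N.
The static-friction limit is μ_s N = 648.3 N.
The required friction exceeds μ_s N, so the machine part moves and f = μ_k N = 495 N.

f ≈ 495 N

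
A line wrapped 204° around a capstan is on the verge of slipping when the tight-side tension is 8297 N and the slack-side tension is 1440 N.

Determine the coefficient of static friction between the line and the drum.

T₂/T₁ = e^{μβ} → μ = ln(T₂/T₁)/β.
β = 204° = 3.56 rad.
μ = ln(8297/1440)/3.56 = ln(5.762)/3.56 = 0.492.

μ ≈ 0.492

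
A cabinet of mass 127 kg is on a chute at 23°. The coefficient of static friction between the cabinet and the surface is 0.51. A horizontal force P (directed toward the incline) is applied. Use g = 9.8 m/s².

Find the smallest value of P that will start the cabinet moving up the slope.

At impending motion up the slope, friction acts down-slope at its limit: f = μ_s N.
Perpendicular to the incline: N = m g cos θ + P sin θ.
Along the incline: P cos θ = m g sin θ + μ_s N = m g sin θ + μ_s (m g cos θ + P sin θ).
Solving, P (cos θ − μ_s sin θ) = m g (sin θ + μ_s cos θ), so P = 127×9.8×(sin 23° + 0.51 cos 23°)/(cos 23° − 0.51 sin 23°) = 1240×0.8602/0.7212 = 1480 N.

P ≈ 1480 N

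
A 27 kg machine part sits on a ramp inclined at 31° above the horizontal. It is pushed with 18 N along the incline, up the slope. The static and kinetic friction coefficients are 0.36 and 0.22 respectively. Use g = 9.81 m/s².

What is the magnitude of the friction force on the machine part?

Normal force: N = m g cos θ = 27 × 9.81 × cos 31° = 227 N.
Parallel to the incline, ΣF = 0 gives f = m g sin θ − P = 136.4 − 18 = 118.4 N (up-slope positive).
The static-friction ceiling is μ_s N = 0.36 × 227 = 81.73 N.
Since |118.4| > 81.73 N, static friction cannot hold it; the machine part slides down the incline and kinetic friction applies: f = μ_k N = 0.22 × 227 = 49.9 N.

f ≈ 49.9 N (up the incline)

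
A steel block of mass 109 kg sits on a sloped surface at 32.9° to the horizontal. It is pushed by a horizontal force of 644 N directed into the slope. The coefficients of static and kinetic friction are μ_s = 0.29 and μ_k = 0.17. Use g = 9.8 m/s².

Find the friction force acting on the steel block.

The horizontal push has a component P sin θ into the surface, so N = m g cos θ + P sin θ = 896.9 + 349.8 = 1247 N.
Parallel to the incline: P cos θ − m g sin θ = 540.7 − 580.2 = -39.5 N; the friction needed to balance this is 39.5 N acting up the slope.
The limit of static friction is μ_s N = 361.5 N.
|f_req| = 39.5 ≤ 361.5 N → the steel block is in equilibrium; friction equals the required value.

f ≈ 39.5 N (up the incline)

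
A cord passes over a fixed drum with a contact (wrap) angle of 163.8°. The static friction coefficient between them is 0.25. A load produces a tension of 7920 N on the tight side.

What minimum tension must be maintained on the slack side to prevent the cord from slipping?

T_min ≈ 3880 N

Capstan equation at impending slip: T_tight/T_slack = e^{μβ}.
β = 163.8° = 2.859 rad; e^{μβ} = e^{0.25×2.859} = 2.044.
T_slack = T_tight / e^{μβ} = 7920 / 2.044 = 3880 N.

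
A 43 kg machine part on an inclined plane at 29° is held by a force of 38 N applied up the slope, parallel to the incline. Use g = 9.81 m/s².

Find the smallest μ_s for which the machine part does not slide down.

N = m g cos θ = 368.9 N.
Friction must make up the shortfall along the incline: f = m g sin θ − P = 204.5 − 38 = 166.5 N.
At the threshold f = μ_s N, so μ_s,min = 166.5/368.9 = 0.451.

μ_s,min ≈ 0.451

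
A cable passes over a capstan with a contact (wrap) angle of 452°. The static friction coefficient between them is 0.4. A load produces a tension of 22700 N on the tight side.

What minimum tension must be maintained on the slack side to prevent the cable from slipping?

Capstan equation at impending slip: T_tight/T_slack = e^{μβ}.
β = 452° = 7.889 rad; e^{μβ} = e^{0.4×7.889} = 23.47.
T_slack = T_tight / e^{μβ} = 22700 / 23.47 = 967 N.

T_min ≈ 967 N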